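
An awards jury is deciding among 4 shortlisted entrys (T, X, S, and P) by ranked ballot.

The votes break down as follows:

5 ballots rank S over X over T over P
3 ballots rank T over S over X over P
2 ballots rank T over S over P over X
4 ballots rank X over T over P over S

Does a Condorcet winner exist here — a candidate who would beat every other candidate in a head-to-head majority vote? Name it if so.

Head-to-head results (14 voters total):
T vs X: X wins 9–5.
T vs S: T wins 9–5.
T vs P: T wins 14–0.
X vs S: S wins 10–4.
X vs P: X wins 12–2.
S vs P: S wins 10–4.
No candidate beats all others: T beats S beats X beats T, a majority cycle.

No Condorcet winner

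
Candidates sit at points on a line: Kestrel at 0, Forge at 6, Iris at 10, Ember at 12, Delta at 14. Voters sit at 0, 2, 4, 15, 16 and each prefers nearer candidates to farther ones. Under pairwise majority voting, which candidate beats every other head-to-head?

With single-peaked preferences on a line, the Condorcet winner is the candidate closest to the median voter.
The median voter (position 4) is closest to Forge at 6.
Check: Forge vs Delta — voters closer to Forge: 3 of 5.

Forge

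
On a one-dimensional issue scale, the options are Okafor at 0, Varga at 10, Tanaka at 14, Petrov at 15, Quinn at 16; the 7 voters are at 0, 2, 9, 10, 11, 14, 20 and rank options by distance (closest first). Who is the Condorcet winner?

With single-peaked preferences on a line, the Condorcet winner is the candidate closest to the median voter.
The median voter (position 10) is closest to Varga at 10.
Check: Varga vs Quinn — voters closer to Varga: 5 of 7.

Varga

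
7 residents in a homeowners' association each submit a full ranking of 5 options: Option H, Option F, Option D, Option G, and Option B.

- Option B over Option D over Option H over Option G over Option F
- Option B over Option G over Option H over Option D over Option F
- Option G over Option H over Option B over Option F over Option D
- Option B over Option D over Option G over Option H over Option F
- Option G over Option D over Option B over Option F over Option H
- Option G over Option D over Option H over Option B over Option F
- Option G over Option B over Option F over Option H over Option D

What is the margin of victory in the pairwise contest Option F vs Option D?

Ballots ranking Option F above Option D: 2.
Ballots ranking Option D above Option F: 5.
Option D wins 5–2, a margin of 3.

3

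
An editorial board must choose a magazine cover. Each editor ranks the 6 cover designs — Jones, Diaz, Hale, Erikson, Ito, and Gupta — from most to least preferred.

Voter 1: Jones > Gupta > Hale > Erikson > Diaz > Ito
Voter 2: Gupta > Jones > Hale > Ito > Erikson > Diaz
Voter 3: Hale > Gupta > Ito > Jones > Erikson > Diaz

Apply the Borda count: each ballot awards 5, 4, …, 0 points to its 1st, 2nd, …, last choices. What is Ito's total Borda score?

5

Borda scores:
  Jones: 5 + 4 + 2 = 11
  Diaz: 1 + 0 + 0 = 1
  Hale: 3 + 3 + 5 = 11
  Erikson: 2 + 1 + 1 = 4
  Ito: 0 + 2 + 3 = 5
  Gupta: 4 + 5 + 4 = 13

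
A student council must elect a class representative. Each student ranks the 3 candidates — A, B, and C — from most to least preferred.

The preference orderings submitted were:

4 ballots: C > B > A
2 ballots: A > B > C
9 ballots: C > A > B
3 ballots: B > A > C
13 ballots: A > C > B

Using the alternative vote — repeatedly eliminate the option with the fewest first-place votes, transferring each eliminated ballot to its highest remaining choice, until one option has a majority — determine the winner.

A

Round 1: A 15, C 13, B 3. B has the fewest and is eliminated.
Round 2: A 18, C 13. A has a majority.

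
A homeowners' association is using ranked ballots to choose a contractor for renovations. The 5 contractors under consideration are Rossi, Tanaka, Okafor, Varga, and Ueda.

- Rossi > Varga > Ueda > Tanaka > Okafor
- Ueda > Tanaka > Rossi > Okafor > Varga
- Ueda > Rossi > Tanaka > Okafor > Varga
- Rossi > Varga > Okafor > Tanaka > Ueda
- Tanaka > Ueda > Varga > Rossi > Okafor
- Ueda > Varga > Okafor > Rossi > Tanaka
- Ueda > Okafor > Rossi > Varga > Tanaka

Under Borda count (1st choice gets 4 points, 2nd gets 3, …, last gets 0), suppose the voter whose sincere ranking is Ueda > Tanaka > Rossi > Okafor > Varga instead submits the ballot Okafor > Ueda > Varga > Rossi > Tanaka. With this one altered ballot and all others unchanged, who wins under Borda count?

Ueda

Borda totals with the altered ballot: Rossi 16, Tanaka 8, Okafor 12, Varga 14, Ueda 20.
The winner is unchanged: still Ueda.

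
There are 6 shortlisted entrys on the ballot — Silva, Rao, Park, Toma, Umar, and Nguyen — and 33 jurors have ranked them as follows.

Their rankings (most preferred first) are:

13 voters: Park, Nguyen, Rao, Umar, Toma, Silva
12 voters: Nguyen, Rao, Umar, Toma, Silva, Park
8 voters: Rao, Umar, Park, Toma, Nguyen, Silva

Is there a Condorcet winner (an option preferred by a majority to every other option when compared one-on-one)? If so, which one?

No Condorcet winner

Head-to-head results (33 voters total):
Silva vs Rao: Rao wins 33–0.
Silva vs Park: Park wins 21–12.
Silva vs Toma: Toma wins 33–0.
Silva vs Umar: Umar wins 33–0.
Silva vs Nguyen: Nguyen wins 33–0.
Rao vs Park: Rao wins 20–13.
Rao vs Toma: Rao wins 33–0.
Rao vs Umar: Rao wins 33–0.
Rao vs Nguyen: Nguyen wins 25–8.
Park vs Toma: Park wins 21–12.
Park vs Umar: Umar wins 20–13.
Park vs Nguyen: Park wins 21–12.
Toma vs Umar: Umar wins 33–0.
Toma vs Nguyen: Nguyen wins 25–8.
Umar vs Nguyen: Nguyen wins 25–8.
No candidate beats all others: Rao beats Park beats Nguyen beats Rao, a majority cycle.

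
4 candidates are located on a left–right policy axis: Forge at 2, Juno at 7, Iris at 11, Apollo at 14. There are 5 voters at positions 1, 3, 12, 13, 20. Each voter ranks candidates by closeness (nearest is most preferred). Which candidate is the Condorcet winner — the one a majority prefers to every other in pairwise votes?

Iris

With single-peaked preferences on a line, the Condorcet winner is the candidate closest to the median voter.
The median voter (position 12) is closest to Iris at 11.
Check: Iris vs Forge — voters closer to Iris: 3 of 5.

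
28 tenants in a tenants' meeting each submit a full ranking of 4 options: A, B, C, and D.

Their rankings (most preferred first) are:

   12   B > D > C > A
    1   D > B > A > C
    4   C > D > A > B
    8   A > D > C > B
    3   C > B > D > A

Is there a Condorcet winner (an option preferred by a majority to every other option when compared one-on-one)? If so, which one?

There is no Condorcet winner

Head-to-head results (28 voters total):
A vs B: B wins 16–12.
A vs C: C wins 19–9.
A vs D: D wins 20–8.
B vs C: C wins 15–13.
B vs D: B wins 15–13.
C vs D: D wins 21–7.
No candidate beats all others: B beats D beats C beats B, a majority cycle.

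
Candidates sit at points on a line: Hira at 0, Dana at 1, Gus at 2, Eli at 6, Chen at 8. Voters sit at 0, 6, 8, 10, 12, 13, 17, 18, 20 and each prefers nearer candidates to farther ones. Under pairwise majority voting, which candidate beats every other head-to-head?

With single-peaked preferences on a line, the Condorcet winner is the candidate closest to the median voter.
The median voter (position 12) is closest to Chen at 8.
Check: Chen vs Gus — voters closer to Chen: 8 of 9.

Chen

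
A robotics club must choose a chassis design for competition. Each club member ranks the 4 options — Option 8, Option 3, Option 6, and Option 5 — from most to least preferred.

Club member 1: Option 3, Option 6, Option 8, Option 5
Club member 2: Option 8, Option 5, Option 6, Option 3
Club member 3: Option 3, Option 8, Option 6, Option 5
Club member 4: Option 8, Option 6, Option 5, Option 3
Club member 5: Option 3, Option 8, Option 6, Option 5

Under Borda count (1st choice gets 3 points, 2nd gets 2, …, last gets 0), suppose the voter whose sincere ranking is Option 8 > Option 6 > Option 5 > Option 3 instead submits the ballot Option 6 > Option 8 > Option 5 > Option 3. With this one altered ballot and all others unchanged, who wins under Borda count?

Option 8

Borda totals with the altered ballot: Option 8 10, Option 3 9, Option 6 8, Option 5 3.
The winner is unchanged: still Option 8.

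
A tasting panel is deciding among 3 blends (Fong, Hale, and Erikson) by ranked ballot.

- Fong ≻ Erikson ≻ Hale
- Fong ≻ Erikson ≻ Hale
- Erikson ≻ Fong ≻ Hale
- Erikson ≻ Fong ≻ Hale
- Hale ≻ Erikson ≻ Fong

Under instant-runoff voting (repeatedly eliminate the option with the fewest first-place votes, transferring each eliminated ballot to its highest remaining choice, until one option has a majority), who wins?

Round 1: Fong 2, Erikson 2, Hale 1. Hale has the fewest and is eliminated.
Round 2: Erikson 3, Fong 2. Erikson has a majority.

Erikson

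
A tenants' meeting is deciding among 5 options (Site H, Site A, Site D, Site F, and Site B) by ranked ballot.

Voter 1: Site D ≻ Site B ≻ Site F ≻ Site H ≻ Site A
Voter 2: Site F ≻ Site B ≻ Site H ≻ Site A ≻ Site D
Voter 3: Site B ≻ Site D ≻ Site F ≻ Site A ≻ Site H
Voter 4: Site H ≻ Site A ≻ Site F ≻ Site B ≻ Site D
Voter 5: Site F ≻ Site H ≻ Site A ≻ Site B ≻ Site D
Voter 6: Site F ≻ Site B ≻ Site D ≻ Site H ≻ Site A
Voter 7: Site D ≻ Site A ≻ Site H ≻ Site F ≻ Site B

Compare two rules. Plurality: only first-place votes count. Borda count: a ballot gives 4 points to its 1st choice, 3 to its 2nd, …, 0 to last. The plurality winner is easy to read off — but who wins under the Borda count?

Site F

Plurality first-place counts: Site H 1, Site A 0, Site D 2, Site F 3, Site B 1 → Site F.
Borda totals: Site H 13, Site A 10, Site D 13, Site F 19, Site B 15 → Site F.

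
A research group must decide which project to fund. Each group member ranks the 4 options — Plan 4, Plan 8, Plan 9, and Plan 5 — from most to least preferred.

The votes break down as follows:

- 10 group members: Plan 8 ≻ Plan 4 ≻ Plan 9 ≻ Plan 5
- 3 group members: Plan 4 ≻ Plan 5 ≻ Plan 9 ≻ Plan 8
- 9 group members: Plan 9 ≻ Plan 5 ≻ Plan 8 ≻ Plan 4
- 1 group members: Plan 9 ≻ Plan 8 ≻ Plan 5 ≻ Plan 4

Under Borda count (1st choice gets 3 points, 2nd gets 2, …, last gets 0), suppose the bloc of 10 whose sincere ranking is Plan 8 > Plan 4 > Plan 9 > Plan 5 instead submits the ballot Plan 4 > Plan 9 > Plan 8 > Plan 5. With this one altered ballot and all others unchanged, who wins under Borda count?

Borda totals with the altered ballot: Plan 4 39, Plan 8 21, Plan 9 53, Plan 5 25.
The winner is unchanged: still Plan 9.

Plan 9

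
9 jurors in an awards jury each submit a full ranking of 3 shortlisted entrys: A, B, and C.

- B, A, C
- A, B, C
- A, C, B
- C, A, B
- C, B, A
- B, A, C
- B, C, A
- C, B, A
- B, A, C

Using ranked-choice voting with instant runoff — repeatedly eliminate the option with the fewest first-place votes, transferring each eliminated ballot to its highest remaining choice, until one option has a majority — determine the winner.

Round 1: B 4, C 3, A 2. A has the fewest and is eliminated.
Round 2: B 5, C 4. B has a majority.

B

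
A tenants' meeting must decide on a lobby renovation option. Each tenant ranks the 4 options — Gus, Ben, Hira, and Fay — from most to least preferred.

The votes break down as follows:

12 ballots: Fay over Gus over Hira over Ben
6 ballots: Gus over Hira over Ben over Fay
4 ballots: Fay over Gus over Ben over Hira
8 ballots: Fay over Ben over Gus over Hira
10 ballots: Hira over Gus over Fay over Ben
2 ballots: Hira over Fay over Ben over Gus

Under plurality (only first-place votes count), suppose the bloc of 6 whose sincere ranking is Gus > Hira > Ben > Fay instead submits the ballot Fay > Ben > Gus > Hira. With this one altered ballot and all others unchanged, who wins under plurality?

Fay

First-place totals with the altered ballot: Gus 0, Ben 0, Hira 12, Fay 30.
The winner is unchanged: still Fay.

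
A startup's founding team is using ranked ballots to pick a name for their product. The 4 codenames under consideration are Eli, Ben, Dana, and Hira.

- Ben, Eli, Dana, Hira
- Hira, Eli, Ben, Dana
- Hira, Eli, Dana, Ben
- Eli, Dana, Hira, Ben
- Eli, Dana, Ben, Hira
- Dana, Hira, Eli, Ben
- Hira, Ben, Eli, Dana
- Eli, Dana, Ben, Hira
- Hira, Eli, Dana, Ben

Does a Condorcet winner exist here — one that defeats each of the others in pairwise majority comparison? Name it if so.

Head-to-head results (9 voters total):
Eli vs Ben: Eli wins 7–2.
Eli vs Dana: Eli wins 8–1.
Eli vs Hira: Hira wins 5–4.
Ben vs Dana: Dana wins 6–3.
Ben vs Hira: Hira wins 6–3.
Dana vs Hira: Dana wins 5–4.
No candidate beats all others: Eli beats Dana beats Hira beats Eli, a majority cycle.

None — there is no Condorcet winner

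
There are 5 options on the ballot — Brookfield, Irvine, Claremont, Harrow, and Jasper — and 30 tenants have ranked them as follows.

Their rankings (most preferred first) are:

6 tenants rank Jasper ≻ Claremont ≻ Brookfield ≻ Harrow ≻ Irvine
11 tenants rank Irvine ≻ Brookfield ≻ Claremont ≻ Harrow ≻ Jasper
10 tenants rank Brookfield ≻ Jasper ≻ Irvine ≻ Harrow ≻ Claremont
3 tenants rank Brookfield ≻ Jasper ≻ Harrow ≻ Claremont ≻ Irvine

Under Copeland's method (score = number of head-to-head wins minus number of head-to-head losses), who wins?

Brookfield

Pairwise results:
  Brookfield vs Irvine: Brookfield wins 19–11.
  Brookfield vs Claremont: Brookfield wins 24–6.
  Brookfield vs Harrow: Brookfield wins 30–0.
  Brookfield vs Jasper: Brookfield wins 24–6.
  Irvine vs Claremont: Irvine wins 21–9.
  Irvine vs Harrow: Irvine wins 21–9.
  Irvine vs Jasper: Jasper wins 19–11.
  Claremont vs Harrow: Claremont wins 17–13.
  Claremont vs Jasper: Jasper wins 19–11.
  Harrow vs Jasper: Jasper wins 19–11.
Copeland scores (wins − losses):
  Brookfield: 4 − 0 = 4
  Irvine: 2 − 2 = 0
  Claremont: 1 − 3 = -2
  Harrow: 0 − 4 = -4
  Jasper: 3 − 1 = 2
Brookfield has the best Copeland score.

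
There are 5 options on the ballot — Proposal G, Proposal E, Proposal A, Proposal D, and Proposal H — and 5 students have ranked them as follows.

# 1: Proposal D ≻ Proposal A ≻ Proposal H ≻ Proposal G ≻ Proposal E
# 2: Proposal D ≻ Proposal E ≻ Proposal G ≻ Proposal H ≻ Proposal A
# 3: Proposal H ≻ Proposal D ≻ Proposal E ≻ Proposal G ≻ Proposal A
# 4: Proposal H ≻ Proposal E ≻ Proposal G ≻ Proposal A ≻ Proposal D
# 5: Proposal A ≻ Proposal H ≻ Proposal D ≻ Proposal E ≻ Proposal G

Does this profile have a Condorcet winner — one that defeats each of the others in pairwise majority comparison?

Head-to-head results (5 voters total):
Proposal G vs Proposal E: Proposal E wins 4–1.
Proposal G vs Proposal A: Proposal G wins 3–2.
Proposal G vs Proposal D: Proposal D wins 4–1.
Proposal G vs Proposal H: Proposal H wins 4–1.
Proposal E vs Proposal A: Proposal E wins 3–2.
Proposal E vs Proposal D: Proposal D wins 4–1.
Proposal E vs Proposal H: Proposal H wins 4–1.
Proposal A vs Proposal D: Proposal D wins 3–2.
Proposal A vs Proposal H: Proposal H wins 3–2.
Proposal D vs Proposal H: Proposal H wins 3–2.
Proposal H beats each rival — Proposal G (4–1), Proposal E (4–1), Proposal A (3–2), Proposal D (3–2) — so Proposal H is the Condorcet winner.

Yes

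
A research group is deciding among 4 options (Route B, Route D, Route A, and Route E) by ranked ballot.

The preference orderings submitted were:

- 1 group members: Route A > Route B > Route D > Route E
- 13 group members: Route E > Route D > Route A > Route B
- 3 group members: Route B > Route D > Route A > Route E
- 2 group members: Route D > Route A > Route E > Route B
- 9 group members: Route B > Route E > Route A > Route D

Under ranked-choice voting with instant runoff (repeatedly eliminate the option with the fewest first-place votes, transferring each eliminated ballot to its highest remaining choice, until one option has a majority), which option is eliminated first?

Route A

Round 1: Route E 13, Route B 12, Route D 2, Route A 1. Route A has the fewest and is eliminated.
Round 2: Route B 13, Route E 13, Route D 2. Route D has the fewest and is eliminated.
Round 3: Route E 15, Route B 13. Route E has a majority.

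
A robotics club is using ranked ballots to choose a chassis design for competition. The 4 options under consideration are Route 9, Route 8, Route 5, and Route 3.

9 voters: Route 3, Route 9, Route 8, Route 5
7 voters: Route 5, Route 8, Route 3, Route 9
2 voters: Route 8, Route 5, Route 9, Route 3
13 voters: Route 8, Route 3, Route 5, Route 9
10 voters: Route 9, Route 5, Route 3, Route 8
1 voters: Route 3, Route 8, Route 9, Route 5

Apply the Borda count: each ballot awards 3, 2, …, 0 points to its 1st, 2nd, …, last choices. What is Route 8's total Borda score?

Borda scores:
  Route 9: 9·2 + 7·0 + 2·1 + 13·0 + 10·3 + 1 = 51
  Route 8: 9·1 + 7·2 + 2·3 + 13·3 + 10·0 + 2 = 70
  Route 5: 9·0 + 7·3 + 2·2 + 13·1 + 10·2 + 0 = 58
  Route 3: 9·3 + 7·1 + 2·0 + 13·2 + 10·1 + 3 = 73

70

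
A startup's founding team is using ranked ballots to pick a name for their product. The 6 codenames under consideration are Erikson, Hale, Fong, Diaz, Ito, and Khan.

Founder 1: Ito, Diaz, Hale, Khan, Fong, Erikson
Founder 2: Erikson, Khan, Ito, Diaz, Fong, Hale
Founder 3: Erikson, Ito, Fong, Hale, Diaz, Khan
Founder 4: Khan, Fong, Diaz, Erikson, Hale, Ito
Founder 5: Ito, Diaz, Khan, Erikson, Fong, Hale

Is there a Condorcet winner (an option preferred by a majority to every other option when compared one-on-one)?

Head-to-head results (5 voters total):
Erikson vs Hale: Erikson wins 4–1.
Erikson vs Fong: Erikson wins 3–2.
Erikson vs Diaz: Diaz wins 3–2.
Erikson vs Ito: Erikson wins 3–2.
Erikson vs Khan: Khan wins 3–2.
Hale vs Fong: Fong wins 4–1.
Hale vs Diaz: Diaz wins 4–1.
Hale vs Ito: Ito wins 4–1.
Hale vs Khan: Khan wins 3–2.
Fong vs Diaz: Diaz wins 3–2.
Fong vs Ito: Ito wins 4–1.
Fong vs Khan: Khan wins 4–1.
Diaz vs Ito: Ito wins 4–1.
Diaz vs Khan: Diaz wins 3–2.
Ito vs Khan: Ito wins 3–2.
No candidate beats all others: Erikson beats Ito beats Diaz beats Erikson, a majority cycle.

No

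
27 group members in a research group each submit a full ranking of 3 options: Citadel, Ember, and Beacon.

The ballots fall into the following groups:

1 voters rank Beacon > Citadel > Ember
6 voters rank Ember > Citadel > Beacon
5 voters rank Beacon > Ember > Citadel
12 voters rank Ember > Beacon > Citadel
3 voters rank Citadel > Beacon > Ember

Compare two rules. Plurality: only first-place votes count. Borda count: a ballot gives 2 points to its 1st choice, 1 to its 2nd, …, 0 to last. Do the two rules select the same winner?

Yes

Plurality first-place counts: Citadel 3, Ember 18, Beacon 6 → Ember.
Borda totals: Citadel 13, Ember 41, Beacon 27 → Ember.
The two rules agree on Ember.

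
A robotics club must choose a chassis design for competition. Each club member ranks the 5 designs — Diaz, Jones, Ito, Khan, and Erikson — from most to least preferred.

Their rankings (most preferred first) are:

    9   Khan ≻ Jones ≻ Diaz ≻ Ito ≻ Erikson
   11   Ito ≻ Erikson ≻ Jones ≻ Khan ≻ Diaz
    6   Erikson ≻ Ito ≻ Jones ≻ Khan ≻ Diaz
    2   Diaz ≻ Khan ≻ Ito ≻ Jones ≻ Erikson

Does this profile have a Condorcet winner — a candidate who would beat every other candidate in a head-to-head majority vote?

Yes

Head-to-head results (28 voters total):
Diaz vs Jones: Jones wins 26–2.
Diaz vs Ito: Ito wins 17–11.
Diaz vs Khan: Khan wins 26–2.
Diaz vs Erikson: Erikson wins 17–11.
Jones vs Ito: Ito wins 19–9.
Jones vs Khan: Jones wins 17–11.
Jones vs Erikson: Erikson wins 17–11.
Ito vs Khan: Ito wins 17–11.
Ito vs Erikson: Ito wins 22–6.
Khan vs Erikson: Erikson wins 17–11.
Ito beats each rival — Diaz (17–11), Jones (19–9), Khan (17–11), Erikson (22–6) — so Ito is the Condorcet winner.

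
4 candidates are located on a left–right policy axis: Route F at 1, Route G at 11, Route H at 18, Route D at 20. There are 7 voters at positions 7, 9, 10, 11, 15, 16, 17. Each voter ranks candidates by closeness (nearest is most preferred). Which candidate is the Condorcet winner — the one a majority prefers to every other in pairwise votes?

Route G

With single-peaked preferences on a line, the Condorcet winner is the candidate closest to the median voter.
The median voter (position 11) is closest to Route G at 11.
Check: Route G vs Route H — voters closer to Route G: 4 of 7.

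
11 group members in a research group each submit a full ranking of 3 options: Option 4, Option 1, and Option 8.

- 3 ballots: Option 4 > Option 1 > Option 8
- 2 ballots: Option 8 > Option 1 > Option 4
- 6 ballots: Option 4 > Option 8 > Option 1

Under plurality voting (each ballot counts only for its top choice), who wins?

Option 4

First-place vote totals:
  Option 4: 9
  Option 1: 0
  Option 8: 2
Option 4 has the most first-place votes.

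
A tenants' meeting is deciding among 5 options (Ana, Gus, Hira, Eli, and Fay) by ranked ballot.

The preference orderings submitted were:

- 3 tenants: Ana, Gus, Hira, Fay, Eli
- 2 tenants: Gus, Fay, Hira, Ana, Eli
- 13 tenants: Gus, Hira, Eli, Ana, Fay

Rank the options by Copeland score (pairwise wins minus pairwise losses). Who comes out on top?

Gus

Pairwise results:
  Ana vs Gus: Gus wins 15–3.
  Ana vs Hira: Hira wins 15–3.
  Ana vs Eli: Eli wins 13–5.
  Ana vs Fay: Ana wins 16–2.
  Gus vs Hira: Gus wins 18–0.
  Gus vs Eli: Gus wins 18–0.
  Gus vs Fay: Gus wins 18–0.
  Hira vs Eli: Hira wins 18–0.
  Hira vs Fay: Hira wins 16–2.
  Eli vs Fay: Eli wins 13–5.
Copeland scores (wins − losses):
  Ana: 1 − 3 = -2
  Gus: 4 − 0 = 4
  Hira: 3 − 1 = 2
  Eli: 2 − 2 = 0
  Fay: 0 − 4 = -4
Gus has the best Copeland score.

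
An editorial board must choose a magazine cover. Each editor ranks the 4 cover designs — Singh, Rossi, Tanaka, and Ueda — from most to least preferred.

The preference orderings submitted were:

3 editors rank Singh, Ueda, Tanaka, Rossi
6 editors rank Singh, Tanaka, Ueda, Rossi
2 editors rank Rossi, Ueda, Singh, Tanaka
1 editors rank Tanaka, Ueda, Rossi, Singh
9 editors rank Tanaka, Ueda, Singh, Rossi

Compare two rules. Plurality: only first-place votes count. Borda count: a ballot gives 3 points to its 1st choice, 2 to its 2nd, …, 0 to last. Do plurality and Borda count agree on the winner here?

Plurality first-place counts: Singh 9, Rossi 2, Tanaka 10, Ueda 0 → Tanaka.
Borda totals: Singh 38, Rossi 7, Tanaka 45, Ueda 36 → Tanaka.
The two rules agree on Tanaka.

Yes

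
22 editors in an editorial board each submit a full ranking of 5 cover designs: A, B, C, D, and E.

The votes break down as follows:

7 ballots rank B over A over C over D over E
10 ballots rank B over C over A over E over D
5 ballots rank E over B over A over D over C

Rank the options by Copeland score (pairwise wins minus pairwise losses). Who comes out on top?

Pairwise results:
  A vs B: B wins 22–0.
  A vs C: A wins 12–10.
  A vs D: A wins 22–0.
  A vs E: A wins 17–5.
  B vs C: B wins 22–0.
  B vs D: B wins 22–0.
  B vs E: B wins 17–5.
  C vs D: C wins 17–5.
  C vs E: C wins 17–5.
  D vs E: E wins 15–7.
Copeland scores (wins − losses):
  A: 3 − 1 = 2
  B: 4 − 0 = 4
  C: 2 − 2 = 0
  D: 0 − 4 = -4
  E: 1 − 3 = -2
B has the best Copeland score.

B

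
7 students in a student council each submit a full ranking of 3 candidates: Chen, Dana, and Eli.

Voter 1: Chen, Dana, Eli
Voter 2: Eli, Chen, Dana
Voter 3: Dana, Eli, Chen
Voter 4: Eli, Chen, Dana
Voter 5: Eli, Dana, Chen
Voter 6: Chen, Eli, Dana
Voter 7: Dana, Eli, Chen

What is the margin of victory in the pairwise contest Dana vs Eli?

1

Ballots ranking Dana above Eli: 3.
Ballots ranking Eli above Dana: 4.
Eli wins 4–3, a margin of 1.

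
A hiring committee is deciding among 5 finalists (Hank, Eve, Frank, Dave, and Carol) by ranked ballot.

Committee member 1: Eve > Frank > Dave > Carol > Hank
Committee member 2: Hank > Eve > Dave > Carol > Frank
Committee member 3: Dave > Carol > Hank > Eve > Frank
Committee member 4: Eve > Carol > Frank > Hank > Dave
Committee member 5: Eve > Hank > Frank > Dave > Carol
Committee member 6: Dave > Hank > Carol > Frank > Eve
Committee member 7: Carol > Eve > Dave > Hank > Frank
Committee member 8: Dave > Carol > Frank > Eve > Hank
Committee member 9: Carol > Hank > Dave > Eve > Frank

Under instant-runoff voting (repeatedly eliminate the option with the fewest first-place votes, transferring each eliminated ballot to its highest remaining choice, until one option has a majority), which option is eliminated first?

Frank

Round 1: Eve 3, Dave 3, Carol 2, Hank 1, Frank 0. Frank has the fewest and is eliminated.
Round 2: Eve 3, Dave 3, Carol 2, Hank 1. Hank has the fewest and is eliminated.
Round 3: Eve 4, Dave 3, Carol 2. Carol has the fewest and is eliminated.
Round 4: Eve 5, Dave 4. Eve has a majority.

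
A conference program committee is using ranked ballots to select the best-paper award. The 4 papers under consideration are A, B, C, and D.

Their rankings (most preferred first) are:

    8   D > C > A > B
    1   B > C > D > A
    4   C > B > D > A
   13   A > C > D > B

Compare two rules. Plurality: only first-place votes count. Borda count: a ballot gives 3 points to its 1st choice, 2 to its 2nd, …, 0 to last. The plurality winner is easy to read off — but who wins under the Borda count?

Plurality first-place counts: A 13, B 1, C 4, D 8 → A.
Borda totals: A 47, B 11, C 56, D 42 → C.

C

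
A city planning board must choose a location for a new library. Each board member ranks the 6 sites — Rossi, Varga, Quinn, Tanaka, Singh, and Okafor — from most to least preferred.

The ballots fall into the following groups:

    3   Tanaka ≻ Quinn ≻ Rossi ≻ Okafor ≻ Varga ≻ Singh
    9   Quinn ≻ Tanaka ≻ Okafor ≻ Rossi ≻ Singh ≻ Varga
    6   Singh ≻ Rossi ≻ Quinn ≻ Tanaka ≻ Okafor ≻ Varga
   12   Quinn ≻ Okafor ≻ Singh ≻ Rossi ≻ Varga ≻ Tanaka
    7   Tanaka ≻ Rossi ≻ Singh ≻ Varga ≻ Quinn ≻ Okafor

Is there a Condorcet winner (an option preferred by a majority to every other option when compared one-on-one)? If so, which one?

Quinn

Head-to-head results (37 voters total):
Rossi vs Varga: Rossi wins 37–0.
Rossi vs Quinn: Quinn wins 24–13.
Rossi vs Tanaka: Tanaka wins 19–18.
Rossi vs Singh: Rossi wins 19–18.
Rossi vs Okafor: Okafor wins 21–16.
Varga vs Quinn: Quinn wins 30–7.
Varga vs Tanaka: Tanaka wins 25–12.
Varga vs Singh: Singh wins 34–3.
Varga vs Okafor: Okafor wins 30–7.
Quinn vs Tanaka: Quinn wins 27–10.
Quinn vs Singh: Quinn wins 24–13.
Quinn vs Okafor: Quinn wins 37–0.
Tanaka vs Singh: Tanaka wins 19–18.
Tanaka vs Okafor: Tanaka wins 25–12.
Singh vs Okafor: Okafor wins 24–13.
Quinn beats each rival — Rossi (24–13), Varga (30–7), Tanaka (27–10), Singh (24–13), Okafor (37–0) — so Quinn is the Condorcet winner.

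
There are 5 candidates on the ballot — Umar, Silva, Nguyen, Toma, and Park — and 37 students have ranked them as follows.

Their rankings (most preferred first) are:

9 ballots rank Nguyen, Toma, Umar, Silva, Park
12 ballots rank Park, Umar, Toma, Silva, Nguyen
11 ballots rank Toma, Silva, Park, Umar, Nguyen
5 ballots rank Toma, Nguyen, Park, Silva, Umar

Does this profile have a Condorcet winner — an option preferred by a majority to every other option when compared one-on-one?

Head-to-head results (37 voters total):
Umar vs Silva: Umar wins 21–16.
Umar vs Nguyen: Umar wins 23–14.
Umar vs Toma: Toma wins 25–12.
Umar vs Park: Park wins 28–9.
Silva vs Nguyen: Silva wins 23–14.
Silva vs Toma: Toma wins 37–0.
Silva vs Park: Silva wins 20–17.
Nguyen vs Toma: Toma wins 28–9.
Nguyen vs Park: Park wins 23–14.
Toma vs Park: Toma wins 25–12.
Toma beats each rival — Umar (25–12), Silva (37–0), Nguyen (28–9), Park (25–12) — so Toma is the Condorcet winner.

Yes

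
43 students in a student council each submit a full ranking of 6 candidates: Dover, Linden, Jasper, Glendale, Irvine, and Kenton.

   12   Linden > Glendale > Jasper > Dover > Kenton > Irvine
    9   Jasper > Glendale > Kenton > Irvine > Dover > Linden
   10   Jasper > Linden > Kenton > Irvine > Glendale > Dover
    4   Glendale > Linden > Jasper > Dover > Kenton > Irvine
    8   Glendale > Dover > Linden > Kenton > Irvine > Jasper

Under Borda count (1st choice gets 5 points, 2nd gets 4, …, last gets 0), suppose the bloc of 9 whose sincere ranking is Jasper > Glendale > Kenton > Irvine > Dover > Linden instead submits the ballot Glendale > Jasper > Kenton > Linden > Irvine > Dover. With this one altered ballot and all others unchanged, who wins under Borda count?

Glendale

Borda totals with the altered ballot: Dover 64, Linden 158, Jasper 134, Glendale 163, Irvine 37, Kenton 89.
The winner is unchanged: still Glendale.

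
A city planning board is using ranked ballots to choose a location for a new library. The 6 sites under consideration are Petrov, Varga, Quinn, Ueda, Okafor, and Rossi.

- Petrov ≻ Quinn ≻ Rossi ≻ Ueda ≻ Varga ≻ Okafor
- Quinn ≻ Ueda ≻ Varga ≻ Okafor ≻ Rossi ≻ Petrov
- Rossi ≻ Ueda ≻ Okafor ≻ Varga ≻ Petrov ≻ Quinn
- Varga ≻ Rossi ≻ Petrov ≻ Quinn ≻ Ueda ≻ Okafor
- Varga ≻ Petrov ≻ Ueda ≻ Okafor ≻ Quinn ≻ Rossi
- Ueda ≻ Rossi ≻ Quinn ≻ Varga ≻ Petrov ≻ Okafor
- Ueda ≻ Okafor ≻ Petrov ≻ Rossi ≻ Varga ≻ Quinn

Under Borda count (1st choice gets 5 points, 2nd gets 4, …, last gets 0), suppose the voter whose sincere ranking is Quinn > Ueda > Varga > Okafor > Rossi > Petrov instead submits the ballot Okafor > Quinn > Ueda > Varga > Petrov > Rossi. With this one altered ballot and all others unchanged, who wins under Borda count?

Ueda

Borda totals with the altered ballot: Petrov 18, Varga 18, Quinn 14, Ueda 23, Okafor 14, Rossi 18.
The winner is unchanged: still Ueda.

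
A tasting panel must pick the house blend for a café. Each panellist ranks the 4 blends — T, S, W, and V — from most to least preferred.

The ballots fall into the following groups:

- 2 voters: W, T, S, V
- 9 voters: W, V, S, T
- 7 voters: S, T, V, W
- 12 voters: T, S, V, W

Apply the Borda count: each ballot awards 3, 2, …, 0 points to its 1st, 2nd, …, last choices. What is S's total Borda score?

Borda scores:
  T: 2·2 + 9·0 + 7·2 + 12·3 = 54
  S: 2·1 + 9·1 + 7·3 + 12·2 = 56
  W: 2·3 + 9·3 + 7·0 + 12·0 = 33
  V: 2·0 + 9·2 + 7·1 + 12·1 = 37

56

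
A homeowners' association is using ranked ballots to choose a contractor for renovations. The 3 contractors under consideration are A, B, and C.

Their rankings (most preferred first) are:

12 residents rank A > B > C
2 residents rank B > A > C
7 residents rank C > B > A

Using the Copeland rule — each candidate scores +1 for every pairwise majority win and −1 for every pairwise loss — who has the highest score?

A

Pairwise results:
  A vs B: A wins 12–9.
  A vs C: A wins 14–7.
  B vs C: B wins 14–7.
Copeland scores (wins − losses):
  A: 2 − 0 = 2
  B: 1 − 1 = 0
  C: 0 − 2 = -2
A has the best Copeland score.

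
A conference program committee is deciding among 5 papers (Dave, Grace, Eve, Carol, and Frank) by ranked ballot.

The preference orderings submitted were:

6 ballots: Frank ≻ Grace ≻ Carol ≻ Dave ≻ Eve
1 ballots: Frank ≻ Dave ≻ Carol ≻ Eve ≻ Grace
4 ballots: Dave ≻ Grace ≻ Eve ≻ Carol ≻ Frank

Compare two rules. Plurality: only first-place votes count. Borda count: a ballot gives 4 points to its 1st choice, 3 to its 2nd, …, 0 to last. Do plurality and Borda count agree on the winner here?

No

Plurality first-place counts: Dave 4, Grace 0, Eve 0, Carol 0, Frank 7 → Frank.
Borda totals: Dave 25, Grace 30, Eve 9, Carol 18, Frank 28 → Grace.
The two rules disagree: plurality picks Frank, Borda picks Grace.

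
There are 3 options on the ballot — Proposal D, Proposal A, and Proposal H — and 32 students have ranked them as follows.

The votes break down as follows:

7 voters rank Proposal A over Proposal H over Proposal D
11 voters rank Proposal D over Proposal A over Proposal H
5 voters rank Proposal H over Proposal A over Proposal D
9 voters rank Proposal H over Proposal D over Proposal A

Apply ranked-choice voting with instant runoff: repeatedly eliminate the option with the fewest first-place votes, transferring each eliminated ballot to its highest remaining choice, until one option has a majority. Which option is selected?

Proposal H

Round 1: Proposal H 14, Proposal D 11, Proposal A 7. Proposal A has the fewest and is eliminated.
Round 2: Proposal H 21, Proposal D 11. Proposal H has a majority.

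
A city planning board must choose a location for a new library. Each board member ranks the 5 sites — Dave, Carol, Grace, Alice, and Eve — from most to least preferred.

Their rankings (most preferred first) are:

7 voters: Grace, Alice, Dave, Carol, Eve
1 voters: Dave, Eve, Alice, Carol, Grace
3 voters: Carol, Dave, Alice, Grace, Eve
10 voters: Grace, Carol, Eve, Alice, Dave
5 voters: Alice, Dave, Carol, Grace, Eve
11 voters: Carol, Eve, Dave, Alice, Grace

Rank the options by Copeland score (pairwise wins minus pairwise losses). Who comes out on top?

Pairwise results:
  Dave vs Carol: Carol wins 24–13.
  Dave vs Grace: Dave wins 20–17.
  Dave vs Alice: Alice wins 22–15.
  Dave vs Eve: Eve wins 21–16.
  Carol vs Grace: Carol wins 20–17.
  Carol vs Alice: Carol wins 24–13.
  Carol vs Eve: Carol wins 36–1.
  Grace vs Alice: Alice wins 20–17.
  Grace vs Eve: Grace wins 25–12.
  Alice vs Eve: Eve wins 22–15.
Copeland scores (wins − losses):
  Dave: 1 − 3 = -2
  Carol: 4 − 0 = 4
  Grace: 1 − 3 = -2
  Alice: 2 − 2 = 0
  Eve: 2 − 2 = 0
Carol has the best Copeland score.

Carol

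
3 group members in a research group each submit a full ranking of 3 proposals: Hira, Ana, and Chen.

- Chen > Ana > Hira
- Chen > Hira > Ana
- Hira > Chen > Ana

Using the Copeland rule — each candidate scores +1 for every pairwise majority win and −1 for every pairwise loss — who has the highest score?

Pairwise results:
  Hira vs Ana: Hira wins 2–1.
  Hira vs Chen: Chen wins 2–1.
  Ana vs Chen: Chen wins 3–0.
Copeland scores (wins − losses):
  Hira: 1 − 1 = 0
  Ana: 0 − 2 = -2
  Chen: 2 − 0 = 2
Chen has the best Copeland score.

Chen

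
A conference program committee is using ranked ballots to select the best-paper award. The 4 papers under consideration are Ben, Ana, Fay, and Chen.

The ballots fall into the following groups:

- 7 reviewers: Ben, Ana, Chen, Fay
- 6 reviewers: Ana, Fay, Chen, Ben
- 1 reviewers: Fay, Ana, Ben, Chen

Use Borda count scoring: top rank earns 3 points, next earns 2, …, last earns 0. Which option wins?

Borda scores:
  Ben: 7·3 + 6·0 + 1 = 22
  Ana: 7·2 + 6·3 + 2 = 34
  Fay: 7·0 + 6·2 + 3 = 15
  Chen: 7·1 + 6·1 + 0 = 13
Ana has the highest total.

Ana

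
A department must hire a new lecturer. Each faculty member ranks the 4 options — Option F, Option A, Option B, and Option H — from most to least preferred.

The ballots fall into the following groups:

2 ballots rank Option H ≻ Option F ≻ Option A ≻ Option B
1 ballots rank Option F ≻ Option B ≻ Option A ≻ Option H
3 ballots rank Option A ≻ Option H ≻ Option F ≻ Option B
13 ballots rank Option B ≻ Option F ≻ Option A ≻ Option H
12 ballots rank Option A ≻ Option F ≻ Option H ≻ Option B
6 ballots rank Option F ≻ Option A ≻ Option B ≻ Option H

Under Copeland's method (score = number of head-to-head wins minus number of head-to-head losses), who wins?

Option F

Pairwise results:
  Option F vs Option A: Option F wins 22–15.
  Option F vs Option B: Option F wins 24–13.
  Option F vs Option H: Option F wins 32–5.
  Option A vs Option B: Option A wins 23–14.
  Option A vs Option H: Option A wins 35–2.
  Option B vs Option H: Option B wins 20–17.
Copeland scores (wins − losses):
  Option F: 3 − 0 = 3
  Option A: 2 − 1 = 1
  Option B: 1 − 2 = -1
  Option H: 0 − 3 = -3
Option F has the best Copeland score.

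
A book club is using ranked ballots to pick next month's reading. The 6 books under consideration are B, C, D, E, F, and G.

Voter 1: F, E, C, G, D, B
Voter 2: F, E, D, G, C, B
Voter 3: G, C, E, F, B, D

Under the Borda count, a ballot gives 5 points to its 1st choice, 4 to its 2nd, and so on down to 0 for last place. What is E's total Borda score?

Borda scores:
  B: 0 + 0 + 1 = 1
  C: 3 + 1 + 4 = 8
  D: 1 + 3 + 0 = 4
  E: 4 + 4 + 3 = 11
  F: 5 + 5 + 2 = 12
  G: 2 + 2 + 5 = 9

11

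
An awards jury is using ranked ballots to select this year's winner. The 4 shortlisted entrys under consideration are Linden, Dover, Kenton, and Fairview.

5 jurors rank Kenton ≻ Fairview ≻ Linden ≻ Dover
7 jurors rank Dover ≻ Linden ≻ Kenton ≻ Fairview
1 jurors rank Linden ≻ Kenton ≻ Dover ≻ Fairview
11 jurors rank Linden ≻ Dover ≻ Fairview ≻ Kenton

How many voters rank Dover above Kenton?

Ballots ranking Dover above Kenton: 7+11 = 18.
Ballots ranking Kenton above Dover: 5+1 = 6.
So 18 of 24 voters prefer Dover to Kenton.

18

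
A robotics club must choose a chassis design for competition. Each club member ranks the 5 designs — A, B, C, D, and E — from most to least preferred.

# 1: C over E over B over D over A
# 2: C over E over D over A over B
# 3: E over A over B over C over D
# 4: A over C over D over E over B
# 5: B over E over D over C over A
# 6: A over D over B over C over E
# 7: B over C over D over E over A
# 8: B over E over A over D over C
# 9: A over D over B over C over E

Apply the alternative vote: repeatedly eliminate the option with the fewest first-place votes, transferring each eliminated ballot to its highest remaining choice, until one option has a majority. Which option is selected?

A

Round 1: A 3, B 3, C 2, E 1, D 0. D has the fewest and is eliminated.
Round 2: A 3, B 3, C 2, E 1. E has the fewest and is eliminated.
Round 3: A 4, B 3, C 2. C has the fewest and is eliminated.
Round 4: A 5, B 4. A has a majority.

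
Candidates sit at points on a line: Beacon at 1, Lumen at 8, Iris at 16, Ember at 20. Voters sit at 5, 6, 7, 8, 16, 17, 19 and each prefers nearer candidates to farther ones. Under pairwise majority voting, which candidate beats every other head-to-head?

With single-peaked preferences on a line, the Condorcet winner is the candidate closest to the median voter.
The median voter (position 8) is closest to Lumen at 8.
Check: Lumen vs Beacon — voters closer to Lumen: 7 of 7.

Lumen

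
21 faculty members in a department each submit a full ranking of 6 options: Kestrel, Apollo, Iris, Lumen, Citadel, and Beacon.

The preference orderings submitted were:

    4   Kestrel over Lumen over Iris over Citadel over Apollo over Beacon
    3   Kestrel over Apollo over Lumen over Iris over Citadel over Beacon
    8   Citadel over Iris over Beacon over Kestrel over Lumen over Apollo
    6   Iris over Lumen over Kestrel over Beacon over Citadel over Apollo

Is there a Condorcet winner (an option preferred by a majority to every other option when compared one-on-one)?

Yes

Head-to-head results (21 voters total):
Kestrel vs Apollo: Kestrel wins 21–0.
Kestrel vs Iris: Iris wins 14–7.
Kestrel vs Lumen: Kestrel wins 15–6.
Kestrel vs Citadel: Kestrel wins 13–8.
Kestrel vs Beacon: Kestrel wins 13–8.
Apollo vs Iris: Iris wins 18–3.
Apollo vs Lumen: Lumen wins 18–3.
Apollo vs Citadel: Citadel wins 18–3.
Apollo vs Beacon: Beacon wins 14–7.
Iris vs Lumen: Iris wins 14–7.
Iris vs Citadel: Iris wins 13–8.
Iris vs Beacon: Iris wins 21–0.
Lumen vs Citadel: Lumen wins 13–8.
Lumen vs Beacon: Lumen wins 13–8.
Citadel vs Beacon: Citadel wins 15–6.
Iris beats each rival — Kestrel (14–7), Apollo (18–3), Lumen (14–7), Citadel (13–8), Beacon (21–0) — so Iris is the Condorcet winner.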